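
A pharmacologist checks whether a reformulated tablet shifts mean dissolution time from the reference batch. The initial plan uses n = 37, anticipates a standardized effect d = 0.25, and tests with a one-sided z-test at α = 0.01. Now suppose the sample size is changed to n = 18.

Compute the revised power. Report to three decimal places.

With n = 18: δ = d·√n = 0.25 × √18 = 1.0607. Critical value z_{0.01} = 2.326.
Revised power = Φ(δ − 2.326) = Φ(-1.266) = 0.1028.

Power ≈ 0.103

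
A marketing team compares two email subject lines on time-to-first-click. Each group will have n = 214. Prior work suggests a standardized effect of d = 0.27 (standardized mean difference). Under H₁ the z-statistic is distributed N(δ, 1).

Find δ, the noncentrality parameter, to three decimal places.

δ = d·√(n/2) = 0.27 × √(214/2) = 2.7929

δ ≈ 2.793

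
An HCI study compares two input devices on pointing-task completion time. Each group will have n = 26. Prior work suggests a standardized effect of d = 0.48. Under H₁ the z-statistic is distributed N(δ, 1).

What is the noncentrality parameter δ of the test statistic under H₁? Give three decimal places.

The noncentrality parameter scales effect size by the design's sample-size factor: δ = d·√(n/2) = 0.48 × √(26/2) = 1.7307

δ ≈ 1.731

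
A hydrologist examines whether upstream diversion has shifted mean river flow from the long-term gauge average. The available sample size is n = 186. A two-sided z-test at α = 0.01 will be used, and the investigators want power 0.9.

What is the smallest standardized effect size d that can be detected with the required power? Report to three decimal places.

d ≈ 0.283

Need Φ(δ − 2.576) = 0.9, so δ = 2.576 + 1.282 = 3.857.
(Lower-tail contribution to power is negligible for δ > 0.)
δ = d·√n ⇒ d = δ/√n = 3.857/√186 = 0.2828.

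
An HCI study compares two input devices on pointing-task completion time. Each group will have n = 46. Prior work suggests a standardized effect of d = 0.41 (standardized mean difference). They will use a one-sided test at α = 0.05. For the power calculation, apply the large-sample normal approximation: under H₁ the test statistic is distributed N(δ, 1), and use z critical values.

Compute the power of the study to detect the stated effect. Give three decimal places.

Noncentrality parameter: δ = d·√(n/2) = 0.41 × √(46/2) = 1.9663
Critical value for a one-sided test at α = 0.05: z_α = 1.645.
Power = Φ(δ − 1.645) = Φ(0.321) = 0.6261.

Power ≈ 0.626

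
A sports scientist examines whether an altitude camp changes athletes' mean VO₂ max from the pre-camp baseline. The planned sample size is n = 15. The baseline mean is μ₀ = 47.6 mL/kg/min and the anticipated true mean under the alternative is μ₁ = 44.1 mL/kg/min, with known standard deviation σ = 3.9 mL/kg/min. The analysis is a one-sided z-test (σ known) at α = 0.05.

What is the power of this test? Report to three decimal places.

Standardized effect: d = |μ₁ − μ₀| / σ = |44.1 − 47.6| / 3.9 = 0.8974
Noncentrality parameter: δ = d·√n = 0.8974 × √15 = 3.4758
Critical value for a one-sided test at α = 0.05: z_α = 1.645.
Power = P(Z > 1.645 − δ) = Φ(1.831) = 0.9664.

Power ≈ 0.966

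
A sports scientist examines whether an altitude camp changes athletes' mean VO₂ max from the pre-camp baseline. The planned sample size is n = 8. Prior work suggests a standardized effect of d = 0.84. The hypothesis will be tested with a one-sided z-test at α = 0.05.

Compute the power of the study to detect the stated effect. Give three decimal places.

Noncentrality parameter: δ = d·√n = 0.84 × √8 = 2.3759
One-sided α = 0.05 → critical value z_{0.05} = 1.645.
Power = P(Z > 1.645 − δ) = Φ(0.731) = 0.7676.

Power ≈ 0.768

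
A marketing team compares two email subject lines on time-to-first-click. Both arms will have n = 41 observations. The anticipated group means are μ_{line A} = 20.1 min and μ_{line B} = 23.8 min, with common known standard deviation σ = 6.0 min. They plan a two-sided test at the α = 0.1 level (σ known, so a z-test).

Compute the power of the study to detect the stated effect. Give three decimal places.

Standardized effect: d = |μ_{line A} − μ_{line B}| / σ = |20.1 − 23.8| / 6.0 = 0.6167
Noncentrality parameter: δ = d·√(n/2) = 0.6167 × √(41/2) = 2.7921
Two-sided α = 0.1 → critical value z_{0.05} = 1.645.
Power = Φ(δ − 1.645) + Φ(−δ − 1.645) = Φ(1.147) + Φ(-4.437) = 0.8744 + 0.0000 = 0.8744.

Power ≈ 0.874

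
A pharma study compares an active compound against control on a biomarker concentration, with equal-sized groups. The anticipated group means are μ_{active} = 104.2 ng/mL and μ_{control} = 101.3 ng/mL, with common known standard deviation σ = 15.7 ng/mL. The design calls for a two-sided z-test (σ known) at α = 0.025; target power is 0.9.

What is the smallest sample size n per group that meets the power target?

n = 728 per group

Standardized effect: d = |μ_{active} − μ_{control}| / σ = |104.2 − 101.3| / 15.7 = 0.1847
For power 0.9 need Φ(δ − z_{0.0125}) = 0.9, so δ = z_{0.0125} + z_{0.10} = 2.241 + 1.282 = 3.523.
(For δ > 0 the lower-tail rejection region contributes negligibly to power, so the one-term inversion is standard.)
δ = d·√(n/2) ⇒ n = 2(δ/d)² = 2 × (3.523 / 0.1847)² = 727.52.
Rounding up, n = 728 per group.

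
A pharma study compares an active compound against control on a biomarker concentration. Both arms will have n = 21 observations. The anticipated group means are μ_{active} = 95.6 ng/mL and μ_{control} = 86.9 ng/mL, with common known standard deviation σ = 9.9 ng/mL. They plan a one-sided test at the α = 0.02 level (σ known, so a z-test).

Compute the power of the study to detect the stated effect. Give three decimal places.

Power ≈ 0.786

Standardized effect: d = |μ_{active} − μ_{control}| / σ = |95.6 − 86.9| / 9.9 = 0.8788
Noncentrality parameter: δ = d·√(n/2) = 0.8788 × √(21/2) = 2.8476
Critical value for a one-sided test at α = 0.02: z_α = 2.054.
Power = P(Z > 2.054 − δ) = Φ(0.794) = 0.7864.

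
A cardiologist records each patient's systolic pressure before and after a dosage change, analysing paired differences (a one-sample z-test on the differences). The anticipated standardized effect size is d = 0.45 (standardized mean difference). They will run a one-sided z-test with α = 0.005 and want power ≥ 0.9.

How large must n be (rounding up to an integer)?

n = 74

For power 0.9 need Φ(δ − z_{0.005}) = 0.9, so δ = z_{0.005} + z_{0.10} = 2.576 + 1.282 = 3.857.
δ = d·√n ⇒ n = (δ/d)² = (3.857 / 0.45)² = 73.48.
Rounding up, n = 74.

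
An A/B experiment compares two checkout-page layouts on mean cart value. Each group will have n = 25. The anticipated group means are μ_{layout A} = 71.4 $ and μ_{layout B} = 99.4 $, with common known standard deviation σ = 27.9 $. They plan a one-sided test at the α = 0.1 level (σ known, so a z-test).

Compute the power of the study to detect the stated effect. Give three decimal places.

Standardized effect: d = |μ_{layout A} − μ_{layout B}| / σ = |71.4 − 99.4| / 27.9 = 1.0036
Noncentrality parameter: δ = d·√(n/2) = 1.0036 × √(25/2) = 3.5482
Critical value for a one-sided test at α = 0.1: z_α = 1.282.
Power = Φ(δ − 1.282) = Φ(2.267) = 0.9883.

Power ≈ 0.988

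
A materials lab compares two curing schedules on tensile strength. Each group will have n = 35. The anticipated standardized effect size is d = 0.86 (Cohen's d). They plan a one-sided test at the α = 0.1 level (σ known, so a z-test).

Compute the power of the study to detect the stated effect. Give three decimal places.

Noncentrality parameter: λ = d·√(n/2) = 0.86 × √(35/2) = 3.5976
One-sided α = 0.1 → critical value z_{0.1} = 1.282.
Power = P(Z > 1.282 − λ) = Φ(2.316) = 0.9897.

Power ≈ 0.990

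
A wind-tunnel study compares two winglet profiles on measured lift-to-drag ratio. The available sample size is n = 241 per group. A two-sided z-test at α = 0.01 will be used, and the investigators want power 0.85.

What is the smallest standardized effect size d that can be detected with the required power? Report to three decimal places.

Need Φ(δ − 2.576) = 0.85, so δ = 2.576 + 1.036 = 3.612.
(The second rejection-region term Φ(−δ − z_{α/2}) is negligible and dropped.)
δ = d·√(n/2) ⇒ d = δ/√(n/2) = 3.612/√(241/2) = 0.3291.

d ≈ 0.329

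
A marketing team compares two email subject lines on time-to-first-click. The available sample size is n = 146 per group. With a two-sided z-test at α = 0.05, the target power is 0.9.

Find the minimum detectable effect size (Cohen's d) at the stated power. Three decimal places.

Required noncentrality: δ = z_{0.025} + z_{0.10} = 1.960 + 1.282 = 3.242.
(The second rejection-region term Φ(−δ − z_{α/2}) is negligible and dropped.)
δ = d·√(n/2) ⇒ d = δ/√(n/2) = 3.242/√(146/2) = 0.3794.

d ≈ 0.379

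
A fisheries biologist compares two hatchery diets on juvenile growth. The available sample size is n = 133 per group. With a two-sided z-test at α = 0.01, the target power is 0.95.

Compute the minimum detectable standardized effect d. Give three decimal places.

d ≈ 0.518

Required noncentrality: δ = z_{0.005} + z_{0.05} = 2.576 + 1.645 = 4.221.
(Lower-tail contribution to power is negligible for δ > 0.)
δ = d·√(n/2) ⇒ d = δ/√(n/2) = 4.221/√(133/2) = 0.5176.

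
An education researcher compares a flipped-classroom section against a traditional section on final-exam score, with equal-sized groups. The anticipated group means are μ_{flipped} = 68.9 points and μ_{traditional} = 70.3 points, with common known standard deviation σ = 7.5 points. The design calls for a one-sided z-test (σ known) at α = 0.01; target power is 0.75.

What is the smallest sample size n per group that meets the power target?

n = 517 per group

Standardized effect: d = |μ_{flipped} − μ_{traditional}| / σ = |68.9 − 70.3| / 7.5 = 0.1867
Set Φ(δ − 2.326) = 0.75; then δ − 2.326 = Φ⁻¹(0.75) = 0.674, giving δ = 3.001.
δ = d·√(n/2) ⇒ n = 2(δ/d)² = 2 × (3.001 / 0.1867)² = 516.87.
Round up to the next whole unit.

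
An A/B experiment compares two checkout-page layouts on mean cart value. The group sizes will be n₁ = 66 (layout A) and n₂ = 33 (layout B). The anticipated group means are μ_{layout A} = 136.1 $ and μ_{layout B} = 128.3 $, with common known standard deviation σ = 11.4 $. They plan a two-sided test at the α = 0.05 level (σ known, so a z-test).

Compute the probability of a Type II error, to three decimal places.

Standardized effect: d = |μ_{layout A} − μ_{layout B}| / σ = |136.1 − 128.3| / 11.4 = 0.6842
Noncentrality parameter: δ = d / √(1/n₁ + 1/n₂) = 0.6842 / √(1/66 + 1/33) = 3.2092
Critical value for a two-sided test at α = 0.05: z_{α/2} = 1.960.
Power = Φ(δ − 1.960) + Φ(−δ − 1.960) = Φ(1.249) + Φ(-5.169) = 0.8942 + 0.0000 = 0.8942.
Type II error: β = 1 − power = 1 − 0.8942 = 0.1058.

β ≈ 0.106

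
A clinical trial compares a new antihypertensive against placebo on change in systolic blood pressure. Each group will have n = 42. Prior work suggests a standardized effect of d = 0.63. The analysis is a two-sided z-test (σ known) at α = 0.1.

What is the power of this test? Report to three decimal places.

Power ≈ 0.893

Noncentrality parameter: δ = d·√(n/2) = 0.63 × √(42/2) = 2.8870
Two-sided α = 0.1 → critical value z_{0.05} = 1.645.
Power = Φ(δ − 1.645) + Φ(−δ − 1.645) = Φ(1.242) + Φ(-4.532) = 0.8929 + 0.0000 = 0.8929.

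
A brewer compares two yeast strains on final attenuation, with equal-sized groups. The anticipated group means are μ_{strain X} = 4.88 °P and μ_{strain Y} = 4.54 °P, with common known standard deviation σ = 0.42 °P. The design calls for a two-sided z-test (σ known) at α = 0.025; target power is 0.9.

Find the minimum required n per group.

n = 38 per group

Standardized effect: d = |μ_{strain X} − μ_{strain Y}| / σ = |4.88 − 4.54| / 0.42 = 0.8095
For power 0.9 need Φ(δ − z_{0.0125}) = 0.9, so δ = z_{0.0125} + z_{0.10} = 2.241 + 1.282 = 3.523.
(Ignoring the negligible lower-tail rejection probability gives the usual closed-form inversion.)
δ = d·√(n/2) ⇒ n = 2(δ/d)² = 2 × (3.523 / 0.8095)² = 37.88.
Rounding up, n = 38 per group.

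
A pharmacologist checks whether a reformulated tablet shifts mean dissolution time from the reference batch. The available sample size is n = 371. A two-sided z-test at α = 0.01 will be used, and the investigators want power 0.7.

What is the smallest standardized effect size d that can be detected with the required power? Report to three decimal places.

Need Φ(δ − 2.576) = 0.7, so δ = 2.576 + 0.524 = 3.100.
(Lower-tail contribution to power is negligible for δ > 0.)
δ = d·√n ⇒ d = δ/√n = 3.100/√371 = 0.1610.

d ≈ 0.161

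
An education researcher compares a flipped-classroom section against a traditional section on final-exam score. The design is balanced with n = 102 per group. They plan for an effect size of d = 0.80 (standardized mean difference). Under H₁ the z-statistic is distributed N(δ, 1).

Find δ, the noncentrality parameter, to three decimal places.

δ ≈ 5.713

δ = d·√(n/2) = 0.80 × √(102/2) = 5.7131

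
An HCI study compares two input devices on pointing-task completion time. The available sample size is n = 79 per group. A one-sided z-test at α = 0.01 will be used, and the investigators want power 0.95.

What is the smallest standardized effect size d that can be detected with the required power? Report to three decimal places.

Required noncentrality: δ = z_{0.01} + z_{0.05} = 2.326 + 1.645 = 3.971.
δ = d·√(n/2) ⇒ d = δ/√(n/2) = 3.971/√(79/2) = 0.6319.

d ≈ 0.632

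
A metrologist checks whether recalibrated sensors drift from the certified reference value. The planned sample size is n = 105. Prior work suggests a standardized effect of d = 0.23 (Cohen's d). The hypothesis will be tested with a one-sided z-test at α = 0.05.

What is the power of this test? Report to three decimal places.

Noncentrality parameter: δ = d·√n = 0.23 × √105 = 2.3568
One-sided α = 0.05 → critical value z_{0.05} = 1.645.
Power = Φ(δ − 1.645) = Φ(0.712) = 0.7618.

Power ≈ 0.762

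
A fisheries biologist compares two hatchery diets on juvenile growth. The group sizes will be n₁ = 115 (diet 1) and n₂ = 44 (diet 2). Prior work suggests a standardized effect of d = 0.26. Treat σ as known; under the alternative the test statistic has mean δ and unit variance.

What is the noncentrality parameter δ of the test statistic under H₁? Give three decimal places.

The noncentrality parameter scales effect size by the design's sample-size factor: δ = d / √(1/n₁ + 1/n₂) = 0.26 / √(1/115 + 1/44) = 1.4667

δ ≈ 1.467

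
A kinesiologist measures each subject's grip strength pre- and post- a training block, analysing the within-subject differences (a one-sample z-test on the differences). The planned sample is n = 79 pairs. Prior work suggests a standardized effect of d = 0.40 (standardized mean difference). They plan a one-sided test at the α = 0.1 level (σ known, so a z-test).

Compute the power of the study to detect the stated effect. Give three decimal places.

Power ≈ 0.989

Noncentrality parameter: δ = d·√n = 0.40 × √79 = 3.5553
Critical value for a one-sided test at α = 0.1: z_α = 1.282.
Power = Φ(δ − 1.282) = Φ(2.274) = 0.9885.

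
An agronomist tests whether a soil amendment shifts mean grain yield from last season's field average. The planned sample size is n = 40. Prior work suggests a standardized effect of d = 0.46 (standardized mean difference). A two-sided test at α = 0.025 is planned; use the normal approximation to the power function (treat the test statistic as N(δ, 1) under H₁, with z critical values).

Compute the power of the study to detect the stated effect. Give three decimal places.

Noncentrality parameter: δ = d·√n = 0.46 × √40 = 2.9093
Two-sided α = 0.025 → critical value z_{0.0125} = 2.241.
Power = Φ(δ − 2.241) + Φ(−δ − 2.241) = Φ(0.668) + Φ(-5.151) = 0.7479 + 0.0000 = 0.7479.

Power ≈ 0.748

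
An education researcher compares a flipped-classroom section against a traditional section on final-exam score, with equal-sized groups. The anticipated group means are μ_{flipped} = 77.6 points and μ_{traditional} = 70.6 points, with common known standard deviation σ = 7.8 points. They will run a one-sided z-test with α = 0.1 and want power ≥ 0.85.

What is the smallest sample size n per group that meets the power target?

n = 14 per group

Standardized effect: d = |μ_{flipped} − μ_{traditional}| / σ = |77.6 − 70.6| / 7.8 = 0.8974
Set Φ(δ − 1.282) = 0.85; then δ − 1.282 = Φ⁻¹(0.85) = 1.036, giving δ = 2.318.
δ = d·√(n/2) ⇒ n = 2(δ/d)² = 2 × (2.318 / 0.8974)² = 13.34.
Round up to the next whole unit.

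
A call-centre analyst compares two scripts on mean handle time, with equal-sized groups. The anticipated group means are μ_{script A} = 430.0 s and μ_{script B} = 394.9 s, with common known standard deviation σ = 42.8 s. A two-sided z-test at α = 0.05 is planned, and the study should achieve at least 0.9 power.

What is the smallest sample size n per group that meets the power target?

n = 32 per group

Standardized effect: d = |μ_{script A} − μ_{script B}| / σ = |430.0 − 394.9| / 42.8 = 0.8201
Set Φ(δ − 1.960) = 0.9; then δ − 1.960 = Φ⁻¹(0.9) = 1.282, giving δ = 3.242.
(For δ > 0 the lower-tail rejection region contributes negligibly to power, so the one-term inversion is standard.)
δ = d·√(n/2) ⇒ n = 2(δ/d)² = 2 × (3.242 / 0.8201)² = 31.25.
Rounding up, n = 32 per group.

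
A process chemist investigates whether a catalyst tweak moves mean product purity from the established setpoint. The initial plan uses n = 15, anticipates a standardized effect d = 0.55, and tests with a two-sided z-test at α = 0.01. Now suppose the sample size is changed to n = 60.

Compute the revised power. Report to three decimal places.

With n = 60: δ = d·√n = 0.55 × √60 = 4.2603. Critical value z_{0.005} = 2.576.
Revised power = Φ(δ − 2.576) + Φ(−δ − 2.576) = Φ(1.684) + Φ(-6.836) = 0.9540 + 0.0000 = 0.9540.

Power ≈ 0.954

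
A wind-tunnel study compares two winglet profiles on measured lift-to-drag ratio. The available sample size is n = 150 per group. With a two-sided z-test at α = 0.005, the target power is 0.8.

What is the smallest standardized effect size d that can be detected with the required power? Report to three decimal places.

d ≈ 0.421

Required noncentrality: δ = z_{0.0025} + z_{0.20} = 2.807 + 0.842 = 3.649.
(The second rejection-region term Φ(−δ − z_{α/2}) is negligible and dropped.)
δ = d·√(n/2) ⇒ d = δ/√(n/2) = 3.649/√(150/2) = 0.4213.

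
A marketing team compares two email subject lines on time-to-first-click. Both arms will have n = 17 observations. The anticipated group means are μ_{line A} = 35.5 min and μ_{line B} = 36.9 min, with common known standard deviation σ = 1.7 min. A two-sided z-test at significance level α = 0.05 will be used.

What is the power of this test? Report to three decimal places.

Standardized effect: d = |μ_{line A} − μ_{line B}| / σ = |35.5 − 36.9| / 1.7 = 0.8235
Noncentrality parameter: δ = d·√(n/2) = 0.8235 × √(17/2) = 2.4010
Critical value for a two-sided test at α = 0.05: z_{α/2} = 1.960.
Power = Φ(δ − 1.960) + Φ(−δ − 1.960) = Φ(0.441) + Φ(-4.361) = 0.6704 + 0.0000 = 0.6704.

Power ≈ 0.670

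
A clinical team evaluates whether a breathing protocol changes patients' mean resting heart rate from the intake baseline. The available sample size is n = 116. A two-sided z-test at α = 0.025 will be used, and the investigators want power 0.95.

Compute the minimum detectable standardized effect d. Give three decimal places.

d ≈ 0.361

Need Φ(δ − 2.241) = 0.95, so δ = 2.241 + 1.645 = 3.886.
(The second rejection-region term Φ(−δ − z_{α/2}) is negligible and dropped.)
δ = d·√n ⇒ d = δ/√n = 3.886/√116 = 0.3608.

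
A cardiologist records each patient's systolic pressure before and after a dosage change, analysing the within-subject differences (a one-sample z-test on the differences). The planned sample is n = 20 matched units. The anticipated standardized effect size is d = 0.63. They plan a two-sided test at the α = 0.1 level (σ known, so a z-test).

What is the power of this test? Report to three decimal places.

Power ≈ 0.880

Noncentrality parameter: δ = d·√n = 0.63 × √20 = 2.8174
Two-sided α = 0.1 → critical value z_{0.05} = 1.645.
Power = Φ(δ − 1.645) + Φ(−δ − 1.645) = Φ(1.173) + Φ(-4.462) = 0.8795 + 0.0000 = 0.8795.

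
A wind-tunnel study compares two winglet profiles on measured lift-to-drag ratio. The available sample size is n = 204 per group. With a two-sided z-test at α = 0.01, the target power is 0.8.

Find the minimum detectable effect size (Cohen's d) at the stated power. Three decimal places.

d ≈ 0.338

Required noncentrality: δ = z_{0.005} + z_{0.20} = 2.576 + 0.842 = 3.417.
(The second rejection-region term Φ(−δ − z_{α/2}) is negligible and dropped.)
δ = d·√(n/2) ⇒ d = δ/√(n/2) = 3.417/√(204/2) = 0.3384.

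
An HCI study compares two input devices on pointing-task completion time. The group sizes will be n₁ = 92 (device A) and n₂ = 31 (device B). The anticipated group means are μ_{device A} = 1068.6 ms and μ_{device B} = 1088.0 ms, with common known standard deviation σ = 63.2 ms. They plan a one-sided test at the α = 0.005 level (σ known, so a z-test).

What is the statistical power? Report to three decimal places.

Standardized effect: d = |μ_{device A} − μ_{device B}| / σ = |1068.6 − 1088.0| / 63.2 = 0.3070
Noncentrality parameter: δ = d / √(1/n₁ + 1/n₂) = 0.3070 / √(1/92 + 1/31) = 1.4781
One-sided α = 0.005 → critical value z_{0.005} = 2.576.
Power = Φ(δ − 2.576) = Φ(-1.098) = 0.1362.

Power ≈ 0.136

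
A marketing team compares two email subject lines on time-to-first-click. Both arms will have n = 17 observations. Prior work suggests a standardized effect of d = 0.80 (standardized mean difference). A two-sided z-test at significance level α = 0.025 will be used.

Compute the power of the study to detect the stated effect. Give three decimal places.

Power ≈ 0.536

Noncentrality parameter: δ = d·√(n/2) = 0.80 × √(17/2) = 2.3324
Two-sided α = 0.025 → critical value z_{0.0125} = 2.241.
Power = Φ(δ − 2.241) + Φ(−δ − 2.241) = Φ(0.091) + Φ(-4.574) = 0.5362 + 0.0000 = 0.5362.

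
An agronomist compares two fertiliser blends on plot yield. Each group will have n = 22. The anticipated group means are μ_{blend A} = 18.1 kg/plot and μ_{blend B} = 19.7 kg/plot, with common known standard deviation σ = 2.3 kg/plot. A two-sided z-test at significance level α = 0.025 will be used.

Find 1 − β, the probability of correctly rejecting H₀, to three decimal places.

Power ≈ 0.526

Standardized effect: d = |μ_{blend A} − μ_{blend B}| / σ = |18.1 − 19.7| / 2.3 = 0.6957
Noncentrality parameter: δ = d·√(n/2) = 0.6957 × √(22/2) = 2.3072
Critical value for a two-sided test at α = 0.025: z_{α/2} = 2.241.
Power = Φ(δ − 2.241) + Φ(−δ − 2.241) = Φ(0.066) + Φ(-4.549) = 0.5262 + 0.0000 = 0.5262.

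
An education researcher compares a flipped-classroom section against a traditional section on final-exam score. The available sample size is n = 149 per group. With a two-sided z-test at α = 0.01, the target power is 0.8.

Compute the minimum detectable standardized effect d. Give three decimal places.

d ≈ 0.396

Need Φ(δ − 2.576) = 0.8, so δ = 2.576 + 0.842 = 3.417.
(Lower-tail contribution to power is negligible for δ > 0.)
δ = d·√(n/2) ⇒ d = δ/√(n/2) = 3.417/√(149/2) = 0.3959.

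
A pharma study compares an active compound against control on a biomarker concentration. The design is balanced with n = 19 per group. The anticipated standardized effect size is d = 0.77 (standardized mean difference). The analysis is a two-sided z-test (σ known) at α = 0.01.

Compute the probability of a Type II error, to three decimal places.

β ≈ 0.580

Noncentrality parameter: δ = d·√(n/2) = 0.77 × √(19/2) = 2.3733
Critical value for a two-sided test at α = 0.01: z_{α/2} = 2.576.
Power = Φ(δ − 2.576) + Φ(−δ − 2.576) = Φ(-0.203) + Φ(-4.949) = 0.4198 + 0.0000 = 0.4198.
Type II error: β = 1 − power = 1 − 0.4198 = 0.5802.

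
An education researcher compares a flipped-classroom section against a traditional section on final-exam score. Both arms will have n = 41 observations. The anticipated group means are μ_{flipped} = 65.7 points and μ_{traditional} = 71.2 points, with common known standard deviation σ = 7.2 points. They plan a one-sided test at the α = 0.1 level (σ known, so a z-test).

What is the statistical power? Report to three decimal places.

Standardized effect: d = |μ_{flipped} − μ_{traditional}| / σ = |65.7 − 71.2| / 7.2 = 0.7639
Noncentrality parameter: δ = d·√(n/2) = 0.7639 × √(41/2) = 3.4587
One-sided α = 0.1 → critical value z_{0.1} = 1.282.
Power = P(Z > 1.282 − δ) = Φ(2.177) = 0.9853.

Power ≈ 0.985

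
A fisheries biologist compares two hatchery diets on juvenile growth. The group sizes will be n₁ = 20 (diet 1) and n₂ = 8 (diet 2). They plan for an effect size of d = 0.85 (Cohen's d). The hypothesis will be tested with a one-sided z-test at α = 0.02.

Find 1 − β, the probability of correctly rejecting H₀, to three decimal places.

Power ≈ 0.491

Noncentrality parameter: λ = d / √(1/n₁ + 1/n₂) = 0.85 / √(1/20 + 1/8) = 2.0319
Critical value for a one-sided test at α = 0.02: z_α = 2.054.
Power = P(Z > 2.054 − λ) = Φ(-0.022) = 0.4913.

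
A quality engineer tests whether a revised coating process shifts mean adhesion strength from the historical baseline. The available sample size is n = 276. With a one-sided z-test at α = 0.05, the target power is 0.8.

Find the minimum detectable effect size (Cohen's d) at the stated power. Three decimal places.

Required noncentrality: δ = z_{0.05} + z_{0.20} = 1.645 + 0.842 = 2.486.
δ = d·√n ⇒ d = δ/√n = 2.486/√276 = 0.1497.

d ≈ 0.150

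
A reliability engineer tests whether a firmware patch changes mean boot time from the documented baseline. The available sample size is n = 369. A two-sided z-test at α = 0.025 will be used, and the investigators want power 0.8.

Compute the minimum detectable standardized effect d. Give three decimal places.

d ≈ 0.160

Need Φ(δ − 2.241) = 0.8, so δ = 2.241 + 0.842 = 3.083.
(Lower-tail contribution to power is negligible for δ > 0.)
δ = d·√n ⇒ d = δ/√n = 3.083/√369 = 0.1605.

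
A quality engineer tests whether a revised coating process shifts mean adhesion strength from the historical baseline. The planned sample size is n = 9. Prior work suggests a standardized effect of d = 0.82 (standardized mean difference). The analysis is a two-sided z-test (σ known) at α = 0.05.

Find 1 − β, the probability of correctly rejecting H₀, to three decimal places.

Power ≈ 0.691

Noncentrality parameter: δ = d·√n = 0.82 × √9 = 2.4600
Critical value for a two-sided test at α = 0.05: z_{α/2} = 1.960.
Power = Φ(δ − 1.960) + Φ(−δ − 1.960) = Φ(0.500) + Φ(-4.420) = 0.6915 + 0.0000 = 0.6915.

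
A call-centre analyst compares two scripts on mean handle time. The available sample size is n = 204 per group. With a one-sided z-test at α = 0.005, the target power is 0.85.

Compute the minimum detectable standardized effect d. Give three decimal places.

Required noncentrality: δ = z_{0.005} + z_{0.15} = 2.576 + 1.036 = 3.612.
δ = d·√(n/2) ⇒ d = δ/√(n/2) = 3.612/√(204/2) = 0.3577.

d ≈ 0.358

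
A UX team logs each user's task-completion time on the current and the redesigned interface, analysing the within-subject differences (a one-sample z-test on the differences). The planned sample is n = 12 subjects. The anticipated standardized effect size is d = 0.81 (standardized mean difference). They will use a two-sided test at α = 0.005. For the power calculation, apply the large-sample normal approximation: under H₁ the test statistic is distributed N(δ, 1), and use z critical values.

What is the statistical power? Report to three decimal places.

Power ≈ 0.500

Noncentrality parameter: δ = d·√n = 0.81 × √12 = 2.8059
Two-sided α = 0.005 → critical value z_{0.0025} = 2.807.
Power = Φ(δ − 2.807) + Φ(−δ − 2.807) = Φ(-0.001) + Φ(-5.613) = 0.4996 + 0.0000 = 0.4996.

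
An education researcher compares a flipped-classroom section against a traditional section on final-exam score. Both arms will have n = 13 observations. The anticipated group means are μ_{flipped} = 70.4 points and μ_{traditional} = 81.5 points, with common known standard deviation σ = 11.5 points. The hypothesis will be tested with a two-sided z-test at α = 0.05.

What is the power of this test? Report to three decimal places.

Power ≈ 0.692

Standardized effect: d = |μ_{flipped} − μ_{traditional}| / σ = |70.4 − 81.5| / 11.5 = 0.9652
Noncentrality parameter: δ = d·√(n/2) = 0.9652 × √(13/2) = 2.4608
Critical value for a two-sided test at α = 0.05: z_{α/2} = 1.960.
Power = Φ(δ − 1.960) + Φ(−δ − 1.960) = Φ(0.501) + Φ(-4.421) = 0.6918 + 0.0000 = 0.6918.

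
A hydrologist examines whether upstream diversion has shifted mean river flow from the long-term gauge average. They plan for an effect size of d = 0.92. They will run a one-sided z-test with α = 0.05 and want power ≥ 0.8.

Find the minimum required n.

For power 0.8 need Φ(δ − z_{0.05}) = 0.8, so δ = z_{0.05} + z_{0.20} = 1.645 + 0.842 = 2.486.
δ = d·√n ⇒ n = (δ/d)² = (2.486 / 0.92)² = 7.30.
Rounding up, n = 8.

n = 8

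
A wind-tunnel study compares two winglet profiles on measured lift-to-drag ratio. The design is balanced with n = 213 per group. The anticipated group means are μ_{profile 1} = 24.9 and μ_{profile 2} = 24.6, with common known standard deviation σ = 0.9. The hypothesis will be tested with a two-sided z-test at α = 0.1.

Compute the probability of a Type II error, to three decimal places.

Standardized effect: d = |μ_{profile 1} − μ_{profile 2}| / σ = |24.9 − 24.6| / 0.9 = 0.3333
Noncentrality parameter: δ = d·√(n/2) = 0.3333 × √(213/2) = 3.4400
Critical value for a two-sided test at α = 0.1: z_{α/2} = 1.645.
Power = Φ(δ − 1.645) + Φ(−δ − 1.645) = Φ(1.795) + Φ(-5.085) = 0.9637 + 0.0000 = 0.9637.
Type II error: β = 1 − power = 1 − 0.9637 = 0.0363.

β ≈ 0.036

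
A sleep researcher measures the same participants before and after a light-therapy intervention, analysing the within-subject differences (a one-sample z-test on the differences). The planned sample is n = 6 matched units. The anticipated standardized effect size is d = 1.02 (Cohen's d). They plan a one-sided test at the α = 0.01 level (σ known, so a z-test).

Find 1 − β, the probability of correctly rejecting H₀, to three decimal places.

Noncentrality parameter: δ = d·√n = 1.02 × √6 = 2.4985
Critical value for a one-sided test at α = 0.01: z_α = 2.326.
Power = P(Z > 2.326 − δ) = Φ(0.172) = 0.5683.

Power ≈ 0.568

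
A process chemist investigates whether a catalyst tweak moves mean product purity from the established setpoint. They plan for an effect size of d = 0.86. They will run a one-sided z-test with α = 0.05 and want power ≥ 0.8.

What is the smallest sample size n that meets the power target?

n = 9

For power 0.8 need Φ(δ − z_{0.05}) = 0.8, so δ = z_{0.05} + z_{0.20} = 1.645 + 0.842 = 2.486.
δ = d·√n ⇒ n = (δ/d)² = (2.486 / 0.86)² = 8.36.
Rounding up, n = 9.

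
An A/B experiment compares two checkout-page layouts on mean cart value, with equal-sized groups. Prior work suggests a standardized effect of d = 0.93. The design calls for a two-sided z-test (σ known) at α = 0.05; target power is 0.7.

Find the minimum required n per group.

For power 0.7 need Φ(δ − z_{0.025}) = 0.7, so δ = z_{0.025} + z_{0.30} = 1.960 + 0.524 = 2.484.
(For δ > 0 the lower-tail rejection region contributes negligibly to power, so the one-term inversion is standard.)
δ = d·√(n/2) ⇒ n = 2(δ/d)² = 2 × (2.484 / 0.93)² = 14.27.
Round up to the next whole unit.

n = 15 per group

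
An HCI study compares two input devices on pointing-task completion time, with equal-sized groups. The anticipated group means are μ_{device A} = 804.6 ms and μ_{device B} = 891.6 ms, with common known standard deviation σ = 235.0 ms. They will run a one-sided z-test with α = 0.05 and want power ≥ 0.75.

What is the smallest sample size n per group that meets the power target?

Standardized effect: d = |μ_{device A} − μ_{device B}| / σ = |804.6 − 891.6| / 235.0 = 0.3702
For power 0.75 need Φ(δ − z_{0.05}) = 0.75, so δ = z_{0.05} + z_{0.25} = 1.645 + 0.674 = 2.319.
δ = d·√(n/2) ⇒ n = 2(δ/d)² = 2 × (2.319 / 0.3702)² = 78.50.
Round up to the next whole unit.

n = 79 per group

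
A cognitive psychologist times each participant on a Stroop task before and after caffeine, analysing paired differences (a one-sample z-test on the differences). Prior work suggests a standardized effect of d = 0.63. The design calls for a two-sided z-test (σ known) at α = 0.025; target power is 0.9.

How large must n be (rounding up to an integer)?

Set Φ(δ − 2.241) = 0.9; then δ − 2.241 = Φ⁻¹(0.9) = 1.282, giving δ = 3.523.
(The Φ(−δ − z_{α/2}) term is vanishingly small for δ > 0 and is dropped in the standard sample-size formula.)
δ = d·√n ⇒ n = (δ/d)² = (3.523 / 0.63)² = 31.27.
Round up to the next whole unit.

n = 32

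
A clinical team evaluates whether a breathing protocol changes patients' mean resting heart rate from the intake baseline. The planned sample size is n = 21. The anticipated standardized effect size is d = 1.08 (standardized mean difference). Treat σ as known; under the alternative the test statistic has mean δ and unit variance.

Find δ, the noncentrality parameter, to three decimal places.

δ ≈ 4.949

The noncentrality parameter scales effect size by the design's sample-size factor: δ = d·√n = 1.08 × √21 = 4.9492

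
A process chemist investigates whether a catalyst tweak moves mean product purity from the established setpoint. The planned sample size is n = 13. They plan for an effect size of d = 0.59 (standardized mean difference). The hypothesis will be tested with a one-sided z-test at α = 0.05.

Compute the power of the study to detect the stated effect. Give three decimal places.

Noncentrality parameter: δ = d·√n = 0.59 × √13 = 2.1273
Critical value for a one-sided test at α = 0.05: z_α = 1.645.
Power = P(Z > 1.645 − δ) = Φ(0.482) = 0.6852.

Power ≈ 0.685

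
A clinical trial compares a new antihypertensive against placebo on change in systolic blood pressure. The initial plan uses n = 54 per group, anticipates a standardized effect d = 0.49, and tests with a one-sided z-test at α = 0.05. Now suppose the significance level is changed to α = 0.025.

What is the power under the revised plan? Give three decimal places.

δ = d·√(n/2) = 0.49 × √(54/2) = 2.5461 (unchanged). New critical value: z_{0.025} = 1.960.
Revised power = P(Z > 1.960 − δ) = Φ(0.586) = 0.7211.

Power ≈ 0.721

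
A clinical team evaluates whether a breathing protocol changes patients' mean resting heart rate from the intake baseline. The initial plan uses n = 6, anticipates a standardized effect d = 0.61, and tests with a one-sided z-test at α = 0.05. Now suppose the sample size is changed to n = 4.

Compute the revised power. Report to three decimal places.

With n = 4: δ = d·√n = 0.61 × √4 = 1.2200. Critical value z_{0.05} = 1.645.
Revised power = P(Z > 1.645 − δ) = Φ(-0.425) = 0.3355.

Power ≈ 0.335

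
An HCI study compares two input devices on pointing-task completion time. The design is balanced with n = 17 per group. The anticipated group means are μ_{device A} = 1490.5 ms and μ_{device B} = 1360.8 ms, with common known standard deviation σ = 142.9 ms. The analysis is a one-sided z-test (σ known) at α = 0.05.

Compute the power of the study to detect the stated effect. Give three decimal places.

Standardized effect: d = |μ_{device A} − μ_{device B}| / σ = |1490.5 − 1360.8| / 142.9 = 0.9076
Noncentrality parameter: δ = d·√(n/2) = 0.9076 × √(17/2) = 2.6462
One-sided α = 0.05 → critical value z_{0.05} = 1.645.
Power = Φ(δ − 1.645) = Φ(1.001) = 0.8417.

Power ≈ 0.842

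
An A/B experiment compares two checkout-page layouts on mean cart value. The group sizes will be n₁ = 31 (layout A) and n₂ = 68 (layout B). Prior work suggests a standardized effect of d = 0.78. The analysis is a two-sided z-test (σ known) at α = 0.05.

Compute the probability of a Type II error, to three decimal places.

Noncentrality parameter: δ = d / √(1/n₁ + 1/n₂) = 0.78 / √(1/31 + 1/68) = 3.5993
Two-sided α = 0.05 → critical value z_{0.025} = 1.960.
Power = Φ(δ − 1.960) + Φ(−δ − 1.960) = Φ(1.639) + Φ(-5.559) = 0.9494 + 0.0000 = 0.9494.
Type II error: β = 1 − power = 1 − 0.9494 = 0.0506.

β ≈ 0.051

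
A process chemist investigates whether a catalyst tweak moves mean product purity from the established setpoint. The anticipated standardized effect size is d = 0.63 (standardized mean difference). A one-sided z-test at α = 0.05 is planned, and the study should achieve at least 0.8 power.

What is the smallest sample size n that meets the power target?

n = 16

For power 0.8 need Φ(δ − z_{0.05}) = 0.8, so δ = z_{0.05} + z_{0.20} = 1.645 + 0.842 = 2.486.
δ = d·√n ⇒ n = (δ/d)² = (2.486 / 0.63)² = 15.58.
Round up to the next whole unit.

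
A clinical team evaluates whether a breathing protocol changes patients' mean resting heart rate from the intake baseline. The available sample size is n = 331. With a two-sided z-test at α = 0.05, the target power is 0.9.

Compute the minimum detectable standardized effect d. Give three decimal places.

Required noncentrality: δ = z_{0.025} + z_{0.10} = 1.960 + 1.282 = 3.242.
(Lower-tail contribution to power is negligible for δ > 0.)
δ = d·√n ⇒ d = δ/√n = 3.242/√331 = 0.1782.

d ≈ 0.178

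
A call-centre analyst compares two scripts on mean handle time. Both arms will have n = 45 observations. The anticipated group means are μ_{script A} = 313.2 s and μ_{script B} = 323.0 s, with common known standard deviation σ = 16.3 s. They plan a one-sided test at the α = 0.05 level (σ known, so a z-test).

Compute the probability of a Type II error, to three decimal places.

β ≈ 0.114

Standardized effect: d = |μ_{script A} − μ_{script B}| / σ = |313.2 − 323.0| / 16.3 = 0.6012
Noncentrality parameter: δ = d·√(n/2) = 0.6012 × √(45/2) = 2.8519
One-sided α = 0.05 → critical value z_{0.05} = 1.645.
Power = P(Z > 1.645 − δ) = Φ(1.207) = 0.8863.
Type II error: β = 1 − power = 1 − 0.8863 = 0.1137.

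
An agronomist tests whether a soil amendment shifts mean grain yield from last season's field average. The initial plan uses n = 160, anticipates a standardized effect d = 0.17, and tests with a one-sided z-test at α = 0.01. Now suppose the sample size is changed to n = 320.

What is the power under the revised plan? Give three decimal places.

With n = 320: δ = d·√n = 0.17 × √320 = 3.0411. Critical value z_{0.01} = 2.326.
Revised power = Φ(δ − 2.326) = Φ(0.715) = 0.7626.

Power ≈ 0.763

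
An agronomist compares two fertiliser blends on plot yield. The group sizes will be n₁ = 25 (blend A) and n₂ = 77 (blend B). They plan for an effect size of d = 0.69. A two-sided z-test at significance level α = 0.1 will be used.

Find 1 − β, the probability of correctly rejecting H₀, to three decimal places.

Noncentrality parameter: δ = d / √(1/n₁ + 1/n₂) = 0.69 / √(1/25 + 1/77) = 2.9975
Critical value for a two-sided test at α = 0.1: z_{α/2} = 1.645.
Power = Φ(δ − 1.645) + Φ(−δ − 1.645) = Φ(1.353) + Φ(-4.642) = 0.9119 + 0.0000 = 0.9119.

Power ≈ 0.912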